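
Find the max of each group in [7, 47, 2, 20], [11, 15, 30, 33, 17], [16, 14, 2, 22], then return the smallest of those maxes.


Find max of each group:
  Group 1: [7, 47, 2, 20] -> max = 47
  Group 2: [11, 15, 30, 33, 17] -> max = 33
  Group 3: [16, 14, 2, 22] -> max = 22
Maxes: [47, 33, 22]
Minimum of maxes = 22
Final answer: 22


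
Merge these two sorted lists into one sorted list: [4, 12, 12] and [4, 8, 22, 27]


List A: [4, 12, 12]
List B: [4, 8, 22, 27]
Repeatedly compare the front elements and take the smaller:
  4 vs 4 -> take 4
  12 vs 4 -> take 4
  12 vs 8 -> take 8
  12 vs 22 -> take 12
  12 vs 22 -> take 12
  A is exhausted; append the rest of B: [22, 27]
Final answer: [4, 4, 8, 12, 12, 22, 27]


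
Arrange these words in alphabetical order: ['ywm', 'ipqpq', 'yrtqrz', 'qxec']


Compare strings character by character (the first differing letter decides):
  'ipqpq' < 'qxec' since 'i' < 'q' at position 1
  'qxec' < 'yrtqrz' since 'q' < 'y' at position 1
  'yrtqrz' < 'ywm' since 'r' < 'w' at position 2
Chaining these comparisons gives the alphabetical order.
Final answer: ['ipqpq', 'qxec', 'yrtqrz', 'ywm']


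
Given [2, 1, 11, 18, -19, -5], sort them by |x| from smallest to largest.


Compute absolute values:
  |2| = 2
  |1| = 1
  |11| = 11
  |18| = 18
  |-19| = 19
  |-5| = 5
Absolute values in increasing order: 1 < 2 < 5 < 11 < 18 < 19
Listing the original numbers in that order gives the answer.
Final answer: [1, 2, -5, 11, 18, -19]


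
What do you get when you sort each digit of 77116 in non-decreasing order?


The number 77116 has digits: 7, 7, 1, 1, 6
Sorted: 1, 1, 6, 7, 7
Joining the sorted digits gives the result.
Final answer: 11677


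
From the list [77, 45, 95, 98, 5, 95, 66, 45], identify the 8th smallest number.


Sort ascending: [5, 45, 45, 66, 77, 95, 95, 98]
The 8th element (1-indexed) is at index 7.
Value = 98
Final answer: 98


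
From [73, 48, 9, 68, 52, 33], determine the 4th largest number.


Sort descending: [73, 68, 52, 48, 33, 9]
The 4th element (1-indexed) is at index 3.
Value = 48
Final answer: 48


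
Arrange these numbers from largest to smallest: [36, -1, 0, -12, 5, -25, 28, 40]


Original list: [36, -1, 0, -12, 5, -25, 28, 40]
Repeatedly take the largest remaining element:
  Remaining [36, -1, 0, -12, 5, -25, 28, 40] -> largest is 40
  Remaining [36, -1, 0, -12, 5, -25, 28] -> largest is 36
  Remaining [-1, 0, -12, 5, -25, 28] -> largest is 28
  Remaining [-1, 0, -12, 5, -25] -> largest is 5
  Remaining [-1, 0, -12, -25] -> largest is 0
  Remaining [-1, -12, -25] -> largest is -1
  Remaining [-12, -25] -> largest is -12
  Remaining [-25] -> largest is -25
Collecting the picks in order gives the descending list.
Final answer: [40, 36, 28, 5, 0, -1, -12, -25]


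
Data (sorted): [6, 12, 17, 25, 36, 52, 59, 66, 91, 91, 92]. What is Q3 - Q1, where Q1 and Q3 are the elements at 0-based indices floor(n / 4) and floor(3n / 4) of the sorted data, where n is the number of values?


The data has n = 11 elements.
Q1 index = floor(11 / 4) = floor(2.75) = 2; Q3 index = floor(3 * 11 / 4) = floor(8.25) = 8
Q1 = element at index 2 = 17
Q3 = element at index 8 = 91
IQR = 91 - 17 = 74
Final answer: 74


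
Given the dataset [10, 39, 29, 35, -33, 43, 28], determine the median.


First, sort the list: [-33, 10, 28, 29, 35, 39, 43]
The list has 7 elements (odd count).
The middle index is 3 (0-based), and the element there is 29.
Final answer: 29


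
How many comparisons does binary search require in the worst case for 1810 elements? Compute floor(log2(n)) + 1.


Binary search halves the search space each step.
Maximum comparisons = floor(log2(1810)) + 1
log2(1810) = 10.8218
floor(log2(1810)) = 10, so 10 + 1 = 11
Final answer: 11


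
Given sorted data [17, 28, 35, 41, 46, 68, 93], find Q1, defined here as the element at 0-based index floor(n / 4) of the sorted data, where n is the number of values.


The list has n = 7 elements.
Q1 index = floor(7 / 4) = floor(1.75) = 1
Counting from index 0 in the sorted data, the element at index 1 is 28.
Final answer: 28


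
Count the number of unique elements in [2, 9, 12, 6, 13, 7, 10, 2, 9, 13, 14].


List all unique values:
Distinct values: [2, 6, 7, 9, 10, 12, 13, 14]
Count = 8
Final answer: 8


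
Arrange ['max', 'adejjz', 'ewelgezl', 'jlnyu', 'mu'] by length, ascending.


Compute lengths:
  'max' has length 3
  'adejjz' has length 6
  'ewelgezl' has length 8
  'jlnyu' has length 5
  'mu' has length 2
Lengths in increasing order: 2 < 3 < 5 < 6 < 8
Listing the words in that order gives the answer.
Final answer: ['mu', 'max', 'jlnyu', 'adejjz', 'ewelgezl']


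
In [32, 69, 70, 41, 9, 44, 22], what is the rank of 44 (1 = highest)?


Sort descending: [70, 69, 44, 41, 32, 22, 9]
Find 44 in the sorted list.
44 is at position 3.
Final answer: 3


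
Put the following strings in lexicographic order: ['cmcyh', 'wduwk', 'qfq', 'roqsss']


Compare strings character by character (the first differing letter decides):
  'cmcyh' < 'qfq' since 'c' < 'q' at position 1
  'qfq' < 'roqsss' since 'q' < 'r' at position 1
  'roqsss' < 'wduwk' since 'r' < 'w' at position 1
Chaining these comparisons gives the alphabetical order.
Final answer: ['cmcyh', 'qfq', 'roqsss', 'wduwk']


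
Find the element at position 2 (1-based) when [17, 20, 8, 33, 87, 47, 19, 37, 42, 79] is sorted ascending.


Sort ascending: [8, 17, 19, 20, 33, 37, 42, 47, 79, 87]
The 2nd element (1-indexed) is at index 1.
Value = 17
Final answer: 17


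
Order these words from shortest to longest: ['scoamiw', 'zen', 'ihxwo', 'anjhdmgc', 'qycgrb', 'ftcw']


Compute lengths:
  'scoamiw' has length 7
  'zen' has length 3
  'ihxwo' has length 5
  'anjhdmgc' has length 8
  'qycgrb' has length 6
  'ftcw' has length 4
Lengths in increasing order: 3 < 4 < 5 < 6 < 7 < 8
Listing the words in that order gives the answer.
Final answer: ['zen', 'ftcw', 'ihxwo', 'qycgrb', 'scoamiw', 'anjhdmgc']


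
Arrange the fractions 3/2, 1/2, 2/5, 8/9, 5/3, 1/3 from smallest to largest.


Convert to decimal for comparison:
  3/2 = 1.5
  1/2 = 0.5
  2/5 = 0.4
  8/9 = 0.8889
  5/3 = 1.6667
  1/3 = 0.3333
Decimals in increasing order: 0.3333 < 0.4 < 0.5 < 0.8889 < 1.5 < 1.6667
Writing each back as its fraction gives the sorted order.
Final answer: 1/3, 2/5, 1/2, 8/9, 3/2, 5/3


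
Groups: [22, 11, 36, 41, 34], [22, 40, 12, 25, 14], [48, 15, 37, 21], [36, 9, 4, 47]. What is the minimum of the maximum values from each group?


Find max of each group:
  Group 1: [22, 11, 36, 41, 34] -> max = 41
  Group 2: [22, 40, 12, 25, 14] -> max = 40
  Group 3: [48, 15, 37, 21] -> max = 48
  Group 4: [36, 9, 4, 47] -> max = 47
Maxes: [41, 40, 48, 47]
Minimum of maxes = 40
Final answer: 40


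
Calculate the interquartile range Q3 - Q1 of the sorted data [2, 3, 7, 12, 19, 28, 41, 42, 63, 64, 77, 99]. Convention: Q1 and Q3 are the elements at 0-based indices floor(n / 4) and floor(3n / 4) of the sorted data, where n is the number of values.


The data has n = 12 elements.
Q1 index = floor(12 / 4) = floor(3) = 3; Q3 index = floor(3 * 12 / 4) = floor(9) = 9
Q1 = element at index 3 = 12
Q3 = element at index 9 = 64
IQR = 64 - 12 = 52
Final answer: 52


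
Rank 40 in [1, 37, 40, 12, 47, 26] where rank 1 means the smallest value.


Sort ascending: [1, 12, 26, 37, 40, 47]
Find 40 in the sorted list.
40 is at position 5 (1-indexed).
Final answer: 5


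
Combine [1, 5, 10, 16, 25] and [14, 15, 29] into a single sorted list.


List A: [1, 5, 10, 16, 25]
List B: [14, 15, 29]
Repeatedly compare the front elements and take the smaller:
  1 vs 14 -> take 1
  5 vs 14 -> take 5
  10 vs 14 -> take 10
  16 vs 14 -> take 14
  16 vs 15 -> take 15
  16 vs 29 -> take 16
  25 vs 29 -> take 25
  A is exhausted; append the rest of B: [29]
Final answer: [1, 5, 10, 14, 15, 16, 25, 29]


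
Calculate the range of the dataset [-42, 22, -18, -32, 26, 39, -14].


Maximum value: 39
Minimum value: -42
Range = 39 - (-42) = 81
Final answer: 81


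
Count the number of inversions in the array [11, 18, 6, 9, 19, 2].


For each element, count the later elements that are smaller than it:
  11 (index 0): smaller elements after it = [6, 9, 2] -> 3
  18 (index 1): smaller elements after it = [6, 9, 2] -> 3
  6 (index 2): smaller elements after it = [2] -> 1
  9 (index 3): smaller elements after it = [2] -> 1
  19 (index 4): smaller elements after it = [2] -> 1
Total inversions = 3 + 3 + 1 + 1 + 1 = 9
Final answer: 9


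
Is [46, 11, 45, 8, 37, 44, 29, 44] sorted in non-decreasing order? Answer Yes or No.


Check consecutive pairs:
  46 <= 11? False
  11 <= 45? True
  45 <= 8? False
  8 <= 37? True
  37 <= 44? True
  44 <= 29? False
  29 <= 44? True
3 consecutive pair(s) are out of order, so the list is not sorted.
Final answer: No


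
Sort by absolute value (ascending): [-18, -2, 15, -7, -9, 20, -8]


Compute absolute values:
  |-18| = 18
  |-2| = 2
  |15| = 15
  |-7| = 7
  |-9| = 9
  |20| = 20
  |-8| = 8
Absolute values in increasing order: 2 < 7 < 8 < 9 < 15 < 18 < 20
Listing the original numbers in that order gives the answer.
Final answer: [-2, -7, -8, -9, 15, -18, 20]


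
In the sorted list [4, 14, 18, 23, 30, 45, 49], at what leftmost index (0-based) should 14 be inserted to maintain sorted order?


List is sorted: [4, 14, 18, 23, 30, 45, 49]
We need the leftmost position where 14 can be inserted, i.e. the first index whose element is >= 14 (or the end of the list if none is).
Binary search with low=0, high=7 (0-based indices):
  low=0, high=7, mid=3: a[3]=23 >= 14, so high = 3
  low=0, high=3, mid=1: a[1]=14 >= 14, so high = 1
  low=0, high=1, mid=0: a[0]=4 < 14, so low = 1
Now low = high = 1, so the insertion index is 1.
Final answer: 1


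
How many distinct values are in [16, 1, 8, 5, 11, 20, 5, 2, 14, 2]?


List all unique values:
Distinct values: [1, 2, 5, 8, 11, 14, 16, 20]
Count = 8
Final answer: 8


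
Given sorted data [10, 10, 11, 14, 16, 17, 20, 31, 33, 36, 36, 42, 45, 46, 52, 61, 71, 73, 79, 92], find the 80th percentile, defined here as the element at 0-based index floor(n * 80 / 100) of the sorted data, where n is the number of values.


The dataset has n = 20 elements.
Index = floor(20 * 80 / 100) = floor(1600 / 100) = floor(16) = 16
Counting from index 0 in the sorted data, the element at index 16 is 71.
Final answer: 71


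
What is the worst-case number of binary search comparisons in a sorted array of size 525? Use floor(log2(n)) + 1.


Binary search halves the search space each step.
Maximum comparisons = floor(log2(525)) + 1
log2(525) = 9.0362
floor(log2(525)) = 9, so 9 + 1 = 10
Final answer: 10


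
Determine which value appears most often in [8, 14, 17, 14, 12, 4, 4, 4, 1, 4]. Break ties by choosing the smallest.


Count the frequency of each value:
  1 appears 1 time(s)
  4 appears 4 time(s)
  8 appears 1 time(s)
  12 appears 1 time(s)
  14 appears 2 time(s)
  17 appears 1 time(s)
Maximum frequency is 4.
Only 4 reaches that frequency, so it is the mode.
Final answer: 4


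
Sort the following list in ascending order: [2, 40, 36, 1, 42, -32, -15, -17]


Original list: [2, 40, 36, 1, 42, -32, -15, -17]
Repeatedly take the smallest remaining element:
  Remaining [2, 40, 36, 1, 42, -32, -15, -17] -> smallest is -32
  Remaining [2, 40, 36, 1, 42, -15, -17] -> smallest is -17
  Remaining [2, 40, 36, 1, 42, -15] -> smallest is -15
  Remaining [2, 40, 36, 1, 42] -> smallest is 1
  Remaining [2, 40, 36, 42] -> smallest is 2
  Remaining [40, 36, 42] -> smallest is 36
  Remaining [40, 42] -> smallest is 40
  Remaining [42] -> smallest is 42
Collecting the picks in order gives the sorted list.
Final answer: [-32, -17, -15, 1, 2, 36, 40, 42]


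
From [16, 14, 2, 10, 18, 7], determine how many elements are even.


Check each element:
  16 is even
  14 is even
  2 is even
  10 is even
  18 is even
  7 is odd
Evens: [16, 14, 2, 10, 18]
Count of evens = 5
Final answer: 5


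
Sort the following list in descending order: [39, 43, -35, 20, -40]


Original list: [39, 43, -35, 20, -40]
Repeatedly take the largest remaining element:
  Remaining [39, 43, -35, 20, -40] -> largest is 43
  Remaining [39, -35, 20, -40] -> largest is 39
  Remaining [-35, 20, -40] -> largest is 20
  Remaining [-35, -40] -> largest is -35
  Remaining [-40] -> largest is -40
Collecting the picks in order gives the descending list.
Final answer: [43, 39, 20, -35, -40]


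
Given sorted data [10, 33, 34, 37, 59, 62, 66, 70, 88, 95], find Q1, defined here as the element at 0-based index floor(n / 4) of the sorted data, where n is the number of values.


The list has n = 10 elements.
Q1 index = floor(10 / 4) = floor(2.5) = 2
Counting from index 0 in the sorted data, the element at index 2 is 34.
Final answer: 34


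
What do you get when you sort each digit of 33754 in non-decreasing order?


The number 33754 has digits: 3, 3, 7, 5, 4
Sorted: 3, 3, 4, 5, 7
Joining the sorted digits gives the result.
Final answer: 33457


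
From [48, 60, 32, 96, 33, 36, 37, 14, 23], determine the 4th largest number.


Sort descending: [96, 60, 48, 37, 36, 33, 32, 23, 14]
The 4th element (1-indexed) is at index 3.
Value = 37
Final answer: 37


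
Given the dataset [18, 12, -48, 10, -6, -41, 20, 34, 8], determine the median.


First, sort the list: [-48, -41, -6, 8, 10, 12, 18, 20, 34]
The list has 9 elements (odd count).
The middle index is 4 (0-based), and the element there is 10.
Final answer: 10


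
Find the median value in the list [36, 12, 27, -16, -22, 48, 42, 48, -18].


First, sort the list: [-22, -18, -16, 12, 27, 36, 42, 48, 48]
The list has 9 elements (odd count).
The middle index is 4 (0-based), and the element there is 27.
Final answer: 27


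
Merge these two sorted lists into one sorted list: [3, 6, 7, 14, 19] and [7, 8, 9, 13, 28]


List A: [3, 6, 7, 14, 19]
List B: [7, 8, 9, 13, 28]
Repeatedly compare the front elements and take the smaller:
  3 vs 7 -> take 3
  6 vs 7 -> take 6
  7 vs 7 -> take 7
  14 vs 7 -> take 7
  14 vs 8 -> take 8
  14 vs 9 -> take 9
  14 vs 13 -> take 13
  14 vs 28 -> take 14
  19 vs 28 -> take 19
  A is exhausted; append the rest of B: [28]
Final answer: [3, 6, 7, 7, 8, 9, 13, 14, 19, 28]


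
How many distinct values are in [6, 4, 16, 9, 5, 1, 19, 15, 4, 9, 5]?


List all unique values:
Distinct values: [1, 4, 5, 6, 9, 15, 16, 19]
Count = 8
Final answer: 8


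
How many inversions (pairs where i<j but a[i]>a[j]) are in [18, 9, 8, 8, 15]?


For each element, count the later elements that are smaller than it:
  18 (index 0): smaller elements after it = [9, 8, 8, 15] -> 4
  9 (index 1): smaller elements after it = [8, 8] -> 2
  8 (index 2): smaller elements after it = [] -> 0
  8 (index 3): smaller elements after it = [] -> 0
Total inversions = 4 + 2 + 0 + 0 = 6
Final answer: 6


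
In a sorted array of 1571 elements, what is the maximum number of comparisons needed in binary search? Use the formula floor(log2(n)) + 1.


Binary search halves the search space each step.
Maximum comparisons = floor(log2(1571)) + 1
log2(1571) = 10.6175
floor(log2(1571)) = 10, so 10 + 1 = 11
Final answer: 11


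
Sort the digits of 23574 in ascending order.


The number 23574 has digits: 2, 3, 5, 7, 4
Sorted: 2, 3, 4, 5, 7
Joining the sorted digits gives the result.
Final answer: 23457


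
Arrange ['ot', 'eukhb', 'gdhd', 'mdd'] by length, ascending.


Compute lengths:
  'ot' has length 2
  'eukhb' has length 5
  'gdhd' has length 4
  'mdd' has length 3
Lengths in increasing order: 2 < 3 < 4 < 5
Listing the words in that order gives the answer.
Final answer: ['ot', 'mdd', 'gdhd', 'eukhb']


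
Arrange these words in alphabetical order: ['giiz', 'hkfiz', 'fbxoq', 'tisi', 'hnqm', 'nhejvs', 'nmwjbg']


Compare strings character by character (the first differing letter decides):
  'fbxoq' < 'giiz' since 'f' < 'g' at position 1
  'giiz' < 'hkfiz' since 'g' < 'h' at position 1
  'hkfiz' < 'hnqm' since 'k' < 'n' at position 2
  'hnqm' < 'nhejvs' since 'h' < 'n' at position 1
  'nhejvs' < 'nmwjbg' since 'h' < 'm' at position 2
  'nmwjbg' < 'tisi' since 'n' < 't' at position 1
Chaining these comparisons gives the alphabetical order.
Final answer: ['fbxoq', 'giiz', 'hkfiz', 'hnqm', 'nhejvs', 'nmwjbg', 'tisi']


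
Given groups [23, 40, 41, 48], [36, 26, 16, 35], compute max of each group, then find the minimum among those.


Find max of each group:
  Group 1: [23, 40, 41, 48] -> max = 48
  Group 2: [36, 26, 16, 35] -> max = 36
Maxes: [48, 36]
Minimum of maxes = 36
Final answer: 36


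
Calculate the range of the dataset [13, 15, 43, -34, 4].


Maximum value: 43
Minimum value: -34
Range = 43 - (-34) = 77
Final answer: 77


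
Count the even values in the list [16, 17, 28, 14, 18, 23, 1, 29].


Check each element:
  16 is even
  17 is odd
  28 is even
  14 is even
  18 is even
  23 is odd
  1 is odd
  29 is odd
Evens: [16, 28, 14, 18]
Count of evens = 4
Final answer: 4


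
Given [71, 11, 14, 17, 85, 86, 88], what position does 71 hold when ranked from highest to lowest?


Sort descending: [88, 86, 85, 71, 17, 14, 11]
Find 71 in the sorted list.
71 is at position 4.
Final answer: 4


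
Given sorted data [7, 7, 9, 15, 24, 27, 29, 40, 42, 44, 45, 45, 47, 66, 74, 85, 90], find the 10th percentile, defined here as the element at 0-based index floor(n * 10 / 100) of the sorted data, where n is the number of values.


The dataset has n = 17 elements.
Index = floor(17 * 10 / 100) = floor(170 / 100) = floor(1.7) = 1
Counting from index 0 in the sorted data, the element at index 1 is 7.
Final answer: 7


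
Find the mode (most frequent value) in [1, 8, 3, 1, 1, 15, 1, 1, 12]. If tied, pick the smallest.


Count the frequency of each value:
  1 appears 5 time(s)
  3 appears 1 time(s)
  8 appears 1 time(s)
  12 appears 1 time(s)
  15 appears 1 time(s)
Maximum frequency is 5.
Only 1 reaches that frequency, so it is the mode.
Final answer: 1


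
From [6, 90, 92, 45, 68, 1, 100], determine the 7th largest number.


Sort descending: [100, 92, 90, 68, 45, 6, 1]
The 7th element (1-indexed) is at index 6.
Value = 1
Final answer: 1


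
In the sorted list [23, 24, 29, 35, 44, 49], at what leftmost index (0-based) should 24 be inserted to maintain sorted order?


List is sorted: [23, 24, 29, 35, 44, 49]
We need the leftmost position where 24 can be inserted, i.e. the first index whose element is >= 24 (or the end of the list if none is).
Binary search with low=0, high=6 (0-based indices):
  low=0, high=6, mid=3: a[3]=35 >= 24, so high = 3
  low=0, high=3, mid=1: a[1]=24 >= 24, so high = 1
  low=0, high=1, mid=0: a[0]=23 < 24, so low = 1
Now low = high = 1, so the insertion index is 1.
Final answer: 1


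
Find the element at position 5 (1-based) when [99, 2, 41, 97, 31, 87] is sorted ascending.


Sort ascending: [2, 31, 41, 87, 97, 99]
The 5th element (1-indexed) is at index 4.
Value = 97
Final answer: 97


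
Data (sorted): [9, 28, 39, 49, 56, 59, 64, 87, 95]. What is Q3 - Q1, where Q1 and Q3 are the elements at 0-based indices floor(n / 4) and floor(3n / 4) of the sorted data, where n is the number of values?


The data has n = 9 elements.
Q1 index = floor(9 / 4) = floor(2.25) = 2; Q3 index = floor(3 * 9 / 4) = floor(6.75) = 6
Q1 = element at index 2 = 39
Q3 = element at index 6 = 64
IQR = 64 - 39 = 25
Final answer: 25


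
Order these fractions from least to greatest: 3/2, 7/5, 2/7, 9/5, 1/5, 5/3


Convert to decimal for comparison:
  3/2 = 1.5
  7/5 = 1.4
  2/7 = 0.2857
  9/5 = 1.8
  1/5 = 0.2
  5/3 = 1.6667
Decimals in increasing order: 0.2 < 0.2857 < 1.4 < 1.5 < 1.6667 < 1.8
Writing each back as its fraction gives the sorted order.
Final answer: 1/5, 2/7, 7/5, 3/2, 5/3, 9/5


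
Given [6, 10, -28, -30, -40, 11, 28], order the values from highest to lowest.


Original list: [6, 10, -28, -30, -40, 11, 28]
Repeatedly take the largest remaining element:
  Remaining [6, 10, -28, -30, -40, 11, 28] -> largest is 28
  Remaining [6, 10, -28, -30, -40, 11] -> largest is 11
  Remaining [6, 10, -28, -30, -40] -> largest is 10
  Remaining [6, -28, -30, -40] -> largest is 6
  Remaining [-28, -30, -40] -> largest is -28
  Remaining [-30, -40] -> largest is -30
  Remaining [-40] -> largest is -40
Collecting the picks in order gives the descending list.
Final answer: [28, 11, 10, 6, -28, -30, -40]


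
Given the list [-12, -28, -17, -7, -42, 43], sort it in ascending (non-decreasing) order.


Original list: [-12, -28, -17, -7, -42, 43]
Repeatedly take the smallest remaining element:
  Remaining [-12, -28, -17, -7, -42, 43] -> smallest is -42
  Remaining [-12, -28, -17, -7, 43] -> smallest is -28
  Remaining [-12, -17, -7, 43] -> smallest is -17
  Remaining [-12, -7, 43] -> smallest is -12
  Remaining [-7, 43] -> smallest is -7
  Remaining [43] -> smallest is 43
Collecting the picks in order gives the sorted list.
Final answer: [-42, -28, -17, -12, -7, 43]


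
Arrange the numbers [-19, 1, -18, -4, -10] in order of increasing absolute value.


Compute absolute values:
  |-19| = 19
  |1| = 1
  |-18| = 18
  |-4| = 4
  |-10| = 10
Absolute values in increasing order: 1 < 4 < 10 < 18 < 19
Listing the original numbers in that order gives the answer.
Final answer: [1, -4, -10, -18, -19]


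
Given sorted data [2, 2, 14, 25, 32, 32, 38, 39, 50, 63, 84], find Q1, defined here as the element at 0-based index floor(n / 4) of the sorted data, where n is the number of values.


The list has n = 11 elements.
Q1 index = floor(11 / 4) = floor(2.75) = 2
Counting from index 0 in the sorted data, the element at index 2 is 14.
Final answer: 14


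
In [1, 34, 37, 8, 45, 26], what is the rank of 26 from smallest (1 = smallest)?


Sort ascending: [1, 8, 26, 34, 37, 45]
Find 26 in the sorted list.
26 is at position 3 (1-indexed).
Final answer: 3


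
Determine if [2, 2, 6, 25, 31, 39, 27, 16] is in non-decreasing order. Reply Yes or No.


Check consecutive pairs:
  2 <= 2? True
  2 <= 6? True
  6 <= 25? True
  25 <= 31? True
  31 <= 39? True
  39 <= 27? False
  27 <= 16? False
2 consecutive pair(s) are out of order, so the list is not sorted.
Final answer: No


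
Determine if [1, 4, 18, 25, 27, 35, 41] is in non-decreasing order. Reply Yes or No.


Check consecutive pairs:
  1 <= 4? True
  4 <= 18? True
  18 <= 25? True
  25 <= 27? True
  27 <= 35? True
  35 <= 41? True
Every consecutive pair is in order, so the list is non-decreasing.
Final answer: Yes


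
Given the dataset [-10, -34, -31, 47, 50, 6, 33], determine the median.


First, sort the list: [-34, -31, -10, 6, 33, 47, 50]
The list has 7 elements (odd count).
The middle index is 3 (0-based), and the element there is 6.
Final answer: 6


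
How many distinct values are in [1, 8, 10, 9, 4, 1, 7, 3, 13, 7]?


List all unique values:
Distinct values: [1, 3, 4, 7, 8, 9, 10, 13]
Count = 8
Final answer: 8


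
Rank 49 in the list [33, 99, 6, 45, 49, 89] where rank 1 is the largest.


Sort descending: [99, 89, 49, 45, 33, 6]
Find 49 in the sorted list.
49 is at position 3.
Final answer: 3


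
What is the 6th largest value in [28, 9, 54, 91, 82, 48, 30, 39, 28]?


Sort descending: [91, 82, 54, 48, 39, 30, 28, 28, 9]
The 6th element (1-indexed) is at index 5.
Value = 30
Final answer: 30


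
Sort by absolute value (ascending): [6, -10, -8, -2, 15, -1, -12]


Compute absolute values:
  |6| = 6
  |-10| = 10
  |-8| = 8
  |-2| = 2
  |15| = 15
  |-1| = 1
  |-12| = 12
Absolute values in increasing order: 1 < 2 < 6 < 8 < 10 < 12 < 15
Listing the original numbers in that order gives the answer.
Final answer: [-1, -2, 6, -8, -10, -12, 15]


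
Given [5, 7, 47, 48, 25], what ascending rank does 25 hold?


Sort ascending: [5, 7, 25, 47, 48]
Find 25 in the sorted list.
25 is at position 3 (1-indexed).
Final answer: 3


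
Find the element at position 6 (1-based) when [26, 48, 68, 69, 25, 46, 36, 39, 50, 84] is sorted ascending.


Sort ascending: [25, 26, 36, 39, 46, 48, 50, 68, 69, 84]
The 6th element (1-indexed) is at index 5.
Value = 48
Final answer: 48


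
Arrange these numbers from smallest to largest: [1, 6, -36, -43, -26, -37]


Original list: [1, 6, -36, -43, -26, -37]
Repeatedly take the smallest remaining element:
  Remaining [1, 6, -36, -43, -26, -37] -> smallest is -43
  Remaining [1, 6, -36, -26, -37] -> smallest is -37
  Remaining [1, 6, -36, -26] -> smallest is -36
  Remaining [1, 6, -26] -> smallest is -26
  Remaining [1, 6] -> smallest is 1
  Remaining [6] -> smallest is 6
Collecting the picks in order gives the sorted list.
Final answer: [-43, -37, -36, -26, 1, 6]


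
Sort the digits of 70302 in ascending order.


The number 70302 has digits: 7, 0, 3, 0, 2
Sorted: 0, 0, 2, 3, 7
Joining the sorted digits gives the result.
Final answer: 00237


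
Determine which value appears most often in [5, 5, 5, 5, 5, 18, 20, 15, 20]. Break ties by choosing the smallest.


Count the frequency of each value:
  5 appears 5 time(s)
  15 appears 1 time(s)
  18 appears 1 time(s)
  20 appears 2 time(s)
Maximum frequency is 5.
Only 5 reaches that frequency, so it is the mode.
Final answer: 5


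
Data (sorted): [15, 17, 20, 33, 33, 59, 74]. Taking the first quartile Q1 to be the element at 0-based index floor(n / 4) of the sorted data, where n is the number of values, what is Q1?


The list has n = 7 elements.
Q1 index = floor(7 / 4) = floor(1.75) = 1
Counting from index 0 in the sorted data, the element at index 1 is 17.
Final answer: 17


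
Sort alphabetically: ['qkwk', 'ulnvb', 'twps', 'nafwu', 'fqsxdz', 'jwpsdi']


Compare strings character by character (the first differing letter decides):
  'fqsxdz' < 'jwpsdi' since 'f' < 'j' at position 1
  'jwpsdi' < 'nafwu' since 'j' < 'n' at position 1
  'nafwu' < 'qkwk' since 'n' < 'q' at position 1
  'qkwk' < 'twps' since 'q' < 't' at position 1
  'twps' < 'ulnvb' since 't' < 'u' at position 1
Chaining these comparisons gives the alphabetical order.
Final answer: ['fqsxdz', 'jwpsdi', 'nafwu', 'qkwk', 'twps', 'ulnvb']


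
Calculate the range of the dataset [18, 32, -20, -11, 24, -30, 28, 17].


Maximum value: 32
Minimum value: -30
Range = 32 - (-30) = 62
Final answer: 62


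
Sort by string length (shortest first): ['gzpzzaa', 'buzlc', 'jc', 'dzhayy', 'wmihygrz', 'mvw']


Compute lengths:
  'gzpzzaa' has length 7
  'buzlc' has length 5
  'jc' has length 2
  'dzhayy' has length 6
  'wmihygrz' has length 8
  'mvw' has length 3
Lengths in increasing order: 2 < 3 < 5 < 6 < 7 < 8
Listing the words in that order gives the answer.
Final answer: ['jc', 'mvw', 'buzlc', 'dzhayy', 'gzpzzaa', 'wmihygrz']


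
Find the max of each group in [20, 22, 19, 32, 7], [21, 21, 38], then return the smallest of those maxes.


Find max of each group:
  Group 1: [20, 22, 19, 32, 7] -> max = 32
  Group 2: [21, 21, 38] -> max = 38
Maxes: [32, 38]
Minimum of maxes = 32
Final answer: 32


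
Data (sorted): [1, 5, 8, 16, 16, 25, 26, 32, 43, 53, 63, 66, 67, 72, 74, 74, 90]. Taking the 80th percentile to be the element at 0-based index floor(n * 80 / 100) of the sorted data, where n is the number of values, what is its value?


The dataset has n = 17 elements.
Index = floor(17 * 80 / 100) = floor(1360 / 100) = floor(13.6) = 13
Counting from index 0 in the sorted data, the element at index 13 is 72.
Final answer: 72


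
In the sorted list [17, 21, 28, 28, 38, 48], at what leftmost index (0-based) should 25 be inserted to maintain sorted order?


List is sorted: [17, 21, 28, 28, 38, 48]
We need the leftmost position where 25 can be inserted, i.e. the first index whose element is >= 25 (or the end of the list if none is).
Binary search with low=0, high=6 (0-based indices):
  low=0, high=6, mid=3: a[3]=28 >= 25, so high = 3
  low=0, high=3, mid=1: a[1]=21 < 25, so low = 2
  low=2, high=3, mid=2: a[2]=28 >= 25, so high = 2
Now low = high = 2, so the insertion index is 2.
Final answer: 2


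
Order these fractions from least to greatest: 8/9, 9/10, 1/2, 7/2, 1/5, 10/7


Convert to decimal for comparison:
  8/9 = 0.8889
  9/10 = 0.9
  1/2 = 0.5
  7/2 = 3.5
  1/5 = 0.2
  10/7 = 1.4286
Decimals in increasing order: 0.2 < 0.5 < 0.8889 < 0.9 < 1.4286 < 3.5
Writing each back as its fraction gives the sorted order.
Final answer: 1/5, 1/2, 8/9, 9/10, 10/7, 7/2


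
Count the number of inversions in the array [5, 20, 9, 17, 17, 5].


For each element, count the later elements that are smaller than it:
  5 (index 0): smaller elements after it = [] -> 0
  20 (index 1): smaller elements after it = [9, 17, 17, 5] -> 4
  9 (index 2): smaller elements after it = [5] -> 1
  17 (index 3): smaller elements after it = [5] -> 1
  17 (index 4): smaller elements after it = [5] -> 1
Total inversions = 0 + 4 + 1 + 1 + 1 = 7
Final answer: 7


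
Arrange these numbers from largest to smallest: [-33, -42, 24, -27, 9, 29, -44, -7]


Original list: [-33, -42, 24, -27, 9, 29, -44, -7]
Repeatedly take the largest remaining element:
  Remaining [-33, -42, 24, -27, 9, 29, -44, -7] -> largest is 29
  Remaining [-33, -42, 24, -27, 9, -44, -7] -> largest is 24
  Remaining [-33, -42, -27, 9, -44, -7] -> largest is 9
  Remaining [-33, -42, -27, -44, -7] -> largest is -7
  Remaining [-33, -42, -27, -44] -> largest is -27
  Remaining [-33, -42, -44] -> largest is -33
  Remaining [-42, -44] -> largest is -42
  Remaining [-44] -> largest is -44
Collecting the picks in order gives the descending list.
Final answer: [29, 24, 9, -7, -27, -33, -42, -44]


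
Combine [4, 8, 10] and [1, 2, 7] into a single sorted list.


List A: [4, 8, 10]
List B: [1, 2, 7]
Repeatedly compare the front elements and take the smaller:
  4 vs 1 -> take 1
  4 vs 2 -> take 2
  4 vs 7 -> take 4
  8 vs 7 -> take 7
  B is exhausted; append the rest of A: [8, 10]
Final answer: [1, 2, 4, 7, 8, 10]


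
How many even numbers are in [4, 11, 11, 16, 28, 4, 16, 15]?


Check each element:
  4 is even
  11 is odd
  11 is odd
  16 is even
  28 is even
  4 is even
  16 is even
  15 is odd
Evens: [4, 16, 28, 4, 16]
Count of evens = 5
Final answer: 5


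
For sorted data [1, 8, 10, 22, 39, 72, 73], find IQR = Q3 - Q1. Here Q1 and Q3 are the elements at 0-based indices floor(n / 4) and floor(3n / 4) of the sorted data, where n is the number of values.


The data has n = 7 elements.
Q1 index = floor(7 / 4) = floor(1.75) = 1; Q3 index = floor(3 * 7 / 4) = floor(5.25) = 5
Q1 = element at index 1 = 8
Q3 = element at index 5 = 72
IQR = 72 - 8 = 64
Final answer: 64


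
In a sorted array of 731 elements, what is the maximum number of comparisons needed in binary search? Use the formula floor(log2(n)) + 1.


Binary search halves the search space each step.
Maximum comparisons = floor(log2(731)) + 1
log2(731) = 9.5137
floor(log2(731)) = 9, so 9 + 1 = 10
Final answer: 10


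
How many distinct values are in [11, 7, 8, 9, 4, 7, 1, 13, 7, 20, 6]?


List all unique values:
Distinct values: [1, 4, 6, 7, 8, 9, 11, 13, 20]
Count = 9
Final answer: 9


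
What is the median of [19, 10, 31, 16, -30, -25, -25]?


First, sort the list: [-30, -25, -25, 10, 16, 19, 31]
The list has 7 elements (odd count).
The middle index is 3 (0-based), and the element there is 10.
Final answer: 10


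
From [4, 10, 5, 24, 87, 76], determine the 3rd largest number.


Sort descending: [87, 76, 24, 10, 5, 4]
The 3rd element (1-indexed) is at index 2.
Value = 24
Final answer: 24


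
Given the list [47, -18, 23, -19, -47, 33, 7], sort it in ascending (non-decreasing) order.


Original list: [47, -18, 23, -19, -47, 33, 7]
Repeatedly take the smallest remaining element:
  Remaining [47, -18, 23, -19, -47, 33, 7] -> smallest is -47
  Remaining [47, -18, 23, -19, 33, 7] -> smallest is -19
  Remaining [47, -18, 23, 33, 7] -> smallest is -18
  Remaining [47, 23, 33, 7] -> smallest is 7
  Remaining [47, 23, 33] -> smallest is 23
  Remaining [47, 33] -> smallest is 33
  Remaining [47] -> smallest is 47
Collecting the picks in order gives the sorted list.
Final answer: [-47, -19, -18, 7, 23, 33, 47]


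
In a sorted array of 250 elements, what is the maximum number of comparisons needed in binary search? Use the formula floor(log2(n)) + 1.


Binary search halves the search space each step.
Maximum comparisons = floor(log2(250)) + 1
log2(250) = 7.9658
floor(log2(250)) = 7, so 7 + 1 = 8
Final answer: 8


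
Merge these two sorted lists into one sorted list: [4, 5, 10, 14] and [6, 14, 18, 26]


List A: [4, 5, 10, 14]
List B: [6, 14, 18, 26]
Repeatedly compare the front elements and take the smaller:
  4 vs 6 -> take 4
  5 vs 6 -> take 5
  10 vs 6 -> take 6
  10 vs 14 -> take 10
  14 vs 14 -> take 14
  A is exhausted; append the rest of B: [14, 18, 26]
Final answer: [4, 5, 6, 10, 14, 14, 18, 26]


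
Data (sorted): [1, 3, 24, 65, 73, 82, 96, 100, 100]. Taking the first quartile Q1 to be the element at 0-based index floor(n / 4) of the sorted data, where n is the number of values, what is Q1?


The list has n = 9 elements.
Q1 index = floor(9 / 4) = floor(2.25) = 2
Counting from index 0 in the sorted data, the element at index 2 is 24.
Final answer: 24


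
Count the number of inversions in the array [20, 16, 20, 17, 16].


For each element, count the later elements that are smaller than it:
  20 (index 0): smaller elements after it = [16, 17, 16] -> 3
  16 (index 1): smaller elements after it = [] -> 0
  20 (index 2): smaller elements after it = [17, 16] -> 2
  17 (index 3): smaller elements after it = [16] -> 1
Total inversions = 3 + 0 + 2 + 1 = 6
Final answer: 6


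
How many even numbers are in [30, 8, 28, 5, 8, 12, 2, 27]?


Check each element:
  30 is even
  8 is even
  28 is even
  5 is odd
  8 is even
  12 is even
  2 is even
  27 is odd
Evens: [30, 8, 28, 8, 12, 2]
Count of evens = 6
Final answer: 6


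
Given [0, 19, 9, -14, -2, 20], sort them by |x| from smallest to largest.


Compute absolute values:
  |0| = 0
  |19| = 19
  |9| = 9
  |-14| = 14
  |-2| = 2
  |20| = 20
Absolute values in increasing order: 0 < 2 < 9 < 14 < 19 < 20
Listing the original numbers in that order gives the answer.
Final answer: [0, -2, 9, -14, 19, 20]


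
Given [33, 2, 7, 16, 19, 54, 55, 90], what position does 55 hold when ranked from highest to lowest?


Sort descending: [90, 55, 54, 33, 19, 16, 7, 2]
Find 55 in the sorted list.
55 is at position 2.
Final answer: 2


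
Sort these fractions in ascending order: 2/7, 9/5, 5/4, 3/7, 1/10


Convert to decimal for comparison:
  2/7 = 0.2857
  9/5 = 1.8
  5/4 = 1.25
  3/7 = 0.4286
  1/10 = 0.1
Decimals in increasing order: 0.1 < 0.2857 < 0.4286 < 1.25 < 1.8
Writing each back as its fraction gives the sorted order.
Final answer: 1/10, 2/7, 3/7, 5/4, 9/5


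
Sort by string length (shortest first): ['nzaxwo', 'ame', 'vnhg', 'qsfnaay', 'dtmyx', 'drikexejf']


Compute lengths:
  'nzaxwo' has length 6
  'ame' has length 3
  'vnhg' has length 4
  'qsfnaay' has length 7
  'dtmyx' has length 5
  'drikexejf' has length 9
Lengths in increasing order: 3 < 4 < 5 < 6 < 7 < 9
Listing the words in that order gives the answer.
Final answer: ['ame', 'vnhg', 'dtmyx', 'nzaxwo', 'qsfnaay', 'drikexejf']


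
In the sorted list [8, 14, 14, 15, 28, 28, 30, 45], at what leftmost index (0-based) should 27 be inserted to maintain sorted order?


List is sorted: [8, 14, 14, 15, 28, 28, 30, 45]
We need the leftmost position where 27 can be inserted, i.e. the first index whose element is >= 27 (or the end of the list if none is).
Binary search with low=0, high=8 (0-based indices):
  low=0, high=8, mid=4: a[4]=28 >= 27, so high = 4
  low=0, high=4, mid=2: a[2]=14 < 27, so low = 3
  low=3, high=4, mid=3: a[3]=15 < 27, so low = 4
Now low = high = 4, so the insertion index is 4.
Final answer: 4


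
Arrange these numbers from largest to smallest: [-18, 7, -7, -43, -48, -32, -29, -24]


Original list: [-18, 7, -7, -43, -48, -32, -29, -24]
Repeatedly take the largest remaining element:
  Remaining [-18, 7, -7, -43, -48, -32, -29, -24] -> largest is 7
  Remaining [-18, -7, -43, -48, -32, -29, -24] -> largest is -7
  Remaining [-18, -43, -48, -32, -29, -24] -> largest is -18
  Remaining [-43, -48, -32, -29, -24] -> largest is -24
  Remaining [-43, -48, -32, -29] -> largest is -29
  Remaining [-43, -48, -32] -> largest is -32
  Remaining [-43, -48] -> largest is -43
  Remaining [-48] -> largest is -48
Collecting the picks in order gives the descending list.
Final answer: [7, -7, -18, -24, -29, -32, -43, -48]


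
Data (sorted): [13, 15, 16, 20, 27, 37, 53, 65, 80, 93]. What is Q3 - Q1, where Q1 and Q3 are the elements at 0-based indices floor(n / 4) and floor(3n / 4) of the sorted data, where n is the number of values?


The data has n = 10 elements.
Q1 index = floor(10 / 4) = floor(2.5) = 2; Q3 index = floor(3 * 10 / 4) = floor(7.5) = 7
Q1 = element at index 2 = 16
Q3 = element at index 7 = 65
IQR = 65 - 16 = 49
Final answer: 49


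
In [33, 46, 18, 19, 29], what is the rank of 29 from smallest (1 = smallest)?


Sort ascending: [18, 19, 29, 33, 46]
Find 29 in the sorted list.
29 is at position 3 (1-indexed).
Final answer: 3


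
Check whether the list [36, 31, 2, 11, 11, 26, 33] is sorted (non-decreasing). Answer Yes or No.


Check consecutive pairs:
  36 <= 31? False
  31 <= 2? False
  2 <= 11? True
  11 <= 11? True
  11 <= 26? True
  26 <= 33? True
2 consecutive pair(s) are out of order, so the list is not sorted.
Final answer: No


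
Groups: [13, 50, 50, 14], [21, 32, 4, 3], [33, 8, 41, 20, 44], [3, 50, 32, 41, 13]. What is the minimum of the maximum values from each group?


Find max of each group:
  Group 1: [13, 50, 50, 14] -> max = 50
  Group 2: [21, 32, 4, 3] -> max = 32
  Group 3: [33, 8, 41, 20, 44] -> max = 44
  Group 4: [3, 50, 32, 41, 13] -> max = 50
Maxes: [50, 32, 44, 50]
Minimum of maxes = 32
Final answer: 32


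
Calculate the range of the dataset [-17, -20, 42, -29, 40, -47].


Maximum value: 42
Minimum value: -47
Range = 42 - (-47) = 89
Final answer: 89


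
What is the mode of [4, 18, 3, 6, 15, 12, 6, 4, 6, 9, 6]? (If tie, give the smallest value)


Count the frequency of each value:
  3 appears 1 time(s)
  4 appears 2 time(s)
  6 appears 4 time(s)
  9 appears 1 time(s)
  12 appears 1 time(s)
  15 appears 1 time(s)
  18 appears 1 time(s)
Maximum frequency is 4.
Only 6 reaches that frequency, so it is the mode.
Final answer: 6


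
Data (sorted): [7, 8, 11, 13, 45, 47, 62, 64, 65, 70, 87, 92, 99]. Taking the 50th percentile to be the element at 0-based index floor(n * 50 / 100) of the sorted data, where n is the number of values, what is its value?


The dataset has n = 13 elements.
Index = floor(13 * 50 / 100) = floor(650 / 100) = floor(6.5) = 6
Counting from index 0 in the sorted data, the element at index 6 is 62.
Final answer: 62


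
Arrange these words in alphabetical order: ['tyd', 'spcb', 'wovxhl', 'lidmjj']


Compare strings character by character (the first differing letter decides):
  'lidmjj' < 'spcb' since 'l' < 's' at position 1
  'spcb' < 'tyd' since 's' < 't' at position 1
  'tyd' < 'wovxhl' since 't' < 'w' at position 1
Chaining these comparisons gives the alphabetical order.
Final answer: ['lidmjj', 'spcb', 'tyd', 'wovxhl']


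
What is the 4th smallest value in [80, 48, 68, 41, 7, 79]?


Sort ascending: [7, 41, 48, 68, 79, 80]
The 4th element (1-indexed) is at index 3.
Value = 68
Final answer: 68


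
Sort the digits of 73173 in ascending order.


The number 73173 has digits: 7, 3, 1, 7, 3
Sorted: 1, 3, 3, 7, 7
Joining the sorted digits gives the result.
Final answer: 13377


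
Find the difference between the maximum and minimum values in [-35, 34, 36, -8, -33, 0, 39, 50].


Maximum value: 50
Minimum value: -35
Range = 50 - (-35) = 85
Final answer: 85


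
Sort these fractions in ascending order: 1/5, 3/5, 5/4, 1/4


Convert to decimal for comparison:
  1/5 = 0.2
  3/5 = 0.6
  5/4 = 1.25
  1/4 = 0.25
Decimals in increasing order: 0.2 < 0.25 < 0.6 < 1.25
Writing each back as its fraction gives the sorted order.
Final answer: 1/5, 1/4, 3/5, 5/4
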